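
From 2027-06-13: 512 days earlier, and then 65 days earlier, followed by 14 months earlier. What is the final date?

September 13, 2024

Going back 512 days from June 13, 2027:
Going back 13 days from June 13, 2027 reaches the end of the previous month; 512 − 13 = 499 left.
May 2027 has 31 days: 499 − 31 = 468 left.
April 2027 has 30 days: 468 − 30 = 438 left.
March 2027 has 31 days: 438 − 31 = 407 left.
February 2027 has 28 days (2027 is not a leap year): 407 − 28 = 379 left.
January 2027 has 31 days: 379 − 31 = 348 left.
December 2026 has 31 days: 348 − 31 = 317 left.
November 2026 has 30 days: 317 − 30 = 287 left.
October 2026 has 31 days: 287 − 31 = 256 left.
September 2026 has 30 days: 256 − 30 = 226 left.
August 2026 has 31 days: 226 − 31 = 195 left.
July 2026 has 31 days: 195 − 31 = 164 left.
June 2026 has 30 days: 164 − 30 = 134 left.
May 2026 has 31 days: 134 − 31 = 103 left.
April 2026 has 30 days: 103 − 30 = 73 left.
March 2026 has 31 days: 73 − 31 = 42 left.
February 2026 has 28 days (2026 is not a leap year): 42 − 28 = 14 left.
January 2026 has 31 days; 31 − 14 = 17 → January 17, 2026.
Counting back 65 days from January 17, 2026:
Going back 17 days from January 17, 2026 reaches the end of the previous month; 65 − 17 = 48 left.
December 2025 has 31 days: 48 − 31 = 17 left.
November 2025 has 30 days; 30 − 17 = 13 → November 13, 2025.
Going back 14 months from November 13, 2025:
month 11 − 14 = -3, which is month 9 of year 2024 → September 2024.
Day 13 is valid in September, giving September 13, 2024.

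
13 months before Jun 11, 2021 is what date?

May 11, 2020

Subtracting 13 months from June 11, 2021.
month 6 − 13 = -7, which is month 5 of year 2020 → May 2020.
Day 11 is valid in May, giving May 11, 2020.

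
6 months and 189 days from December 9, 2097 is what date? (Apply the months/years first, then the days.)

Counting forward 6 months and 189 days from December 9, 2097: first the month/year part, then the days.
month 12 + 6 = 18, which is month 6 of year 2098 → June 2098.
Day 9 is valid in June, giving June 9, 2098.
Now add 189 days from June 9, 2098.
June has 30 days, so 30 − 9 = 21 days remain after June 9, 2098; 189 − 21 = 168 left.
July 2098 has 31 days: 168 − 31 = 137 left.
August 2098 has 31 days: 137 − 31 = 106 left.
September 2098 has 30 days: 106 − 30 = 76 left.
October 2098 has 31 days: 76 − 31 = 45 left.
November 2098 has 30 days: 45 − 30 = 15 left.
15 days into December 2098 → December 15, 2098.

December 15, 2098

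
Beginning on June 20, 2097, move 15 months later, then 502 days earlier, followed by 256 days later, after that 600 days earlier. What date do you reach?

May 27, 2096

Advancing 15 months from June 20, 2097:
month 6 + 15 = 21, which is month 9 of year 2098 → September 2098.
Day 20 is valid in September, giving September 20, 2098.
Subtracting 502 days from September 20, 2098:
Going back 20 days from September 20, 2098 reaches the end of the previous month; 502 − 20 = 482 left.
August 2098 has 31 days: 482 − 31 = 451 left.
July 2098 has 31 days: 451 − 31 = 420 left.
June 2098 has 30 days: 420 − 30 = 390 left.
May 2098 has 31 days: 390 − 31 = 359 left.
April 2098 has 30 days: 359 − 30 = 329 left.
March 2098 has 31 days: 329 − 31 = 298 left.
February 2098 has 28 days (2098 is not a leap year): 298 − 28 = 270 left.
January 2098 has 31 days: 270 − 31 = 239 left.
December 2097 has 31 days: 239 − 31 = 208 left.
November 2097 has 30 days: 208 − 30 = 178 left.
October 2097 has 31 days: 178 − 31 = 147 left.
September 2097 has 30 days: 147 − 30 = 117 left.
August 2097 has 31 days: 117 − 31 = 86 left.
July 2097 has 31 days: 86 − 31 = 55 left.
June 2097 has 30 days: 55 − 30 = 25 left.
May 2097 has 31 days; 31 − 25 = 6 → May 6, 2097.
Advancing 256 days from May 6, 2097:
May has 31 days, so 31 − 6 = 25 days remain after May 6, 2097; 256 − 25 = 231 left.
June 2097 has 30 days: 231 − 30 = 201 left.
July 2097 has 31 days: 201 − 31 = 170 left.
August 2097 has 31 days: 170 − 31 = 139 left.
September 2097 has 30 days: 139 − 30 = 109 left.
October 2097 has 31 days: 109 − 31 = 78 left.
November 2097 has 30 days: 78 − 30 = 48 left.
December 2097 has 31 days: 48 − 31 = 17 left.
17 days into January 2098 → January 17, 2098.
Counting back 600 days from January 17, 2098:
Going back 17 days from January 17, 2098 reaches the end of the previous month; 600 − 17 = 583 left.
December 2097 has 31 days: 583 − 31 = 552 left.
November 2097 has 30 days: 552 − 30 = 522 left.
October 2097 has 31 days: 522 − 31 = 491 left.
September 2097 has 30 days: 491 − 30 = 461 left.
August 2097 has 31 days: 461 − 31 = 430 left.
July 2097 has 31 days: 430 − 31 = 399 left.
June 2097 has 30 days: 399 − 30 = 369 left.
May 2097 has 31 days: 369 − 31 = 338 left.
April 2097 has 30 days: 338 − 30 = 308 left.
March 2097 has 31 days: 308 − 31 = 277 left.
February 2097 has 28 days (2097 is not a leap year): 277 − 28 = 249 left.
January 2097 has 31 days: 249 − 31 = 218 left.
December 2096 has 31 days: 218 − 31 = 187 left.
November 2096 has 30 days: 187 − 30 = 157 left.
October 2096 has 31 days: 157 − 31 = 126 left.
September 2096 has 30 days: 126 − 30 = 96 left.
August 2096 has 31 days: 96 − 31 = 65 left.
July 2096 has 31 days: 65 − 31 = 34 left.
June 2096 has 30 days: 34 − 30 = 4 left.
May 2096 has 31 days; 31 − 4 = 27 → May 27, 2096.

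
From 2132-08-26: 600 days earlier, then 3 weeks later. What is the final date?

Going back 600 days from August 26, 2132:
Going back 26 days from August 26, 2132 reaches the end of the previous month; 600 − 26 = 574 left.
July 2132 has 31 days: 574 − 31 = 543 left.
June 2132 has 30 days: 543 − 30 = 513 left.
May 2132 has 31 days: 513 − 31 = 482 left.
April 2132 has 30 days: 482 − 30 = 452 left.
March 2132 has 31 days: 452 − 31 = 421 left.
February 2132 has 29 days (2132 is a leap year): 421 − 29 = 392 left.
January 2132 has 31 days: 392 − 31 = 361 left.
December 2131 has 31 days: 361 − 31 = 330 left.
November 2131 has 30 days: 330 − 30 = 300 left.
October 2131 has 31 days: 300 − 31 = 269 left.
September 2131 has 30 days: 269 − 30 = 239 left.
August 2131 has 31 days: 239 − 31 = 208 left.
July 2131 has 31 days: 208 − 31 = 177 left.
June 2131 has 30 days: 177 − 30 = 147 left.
May 2131 has 31 days: 147 − 31 = 116 left.
April 2131 has 30 days: 116 − 30 = 86 left.
March 2131 has 31 days: 86 − 31 = 55 left.
February 2131 has 28 days (2131 is not a leap year): 55 − 28 = 27 left.
January 2131 has 31 days; 31 − 27 = 4 → January 4, 2131.
Advancing 3 weeks (= 21 days) from January 4, 2131:
January has 31 days; 4 + 21 = 25, still in January.

January 25, 2131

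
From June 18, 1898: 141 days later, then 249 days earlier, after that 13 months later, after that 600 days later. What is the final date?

November 23, 1900

Counting forward 141 days from June 18, 1898:
June has 30 days, so 30 − 18 = 12 days remain after June 18, 1898; 141 − 12 = 129 left.
July 1898 has 31 days: 129 − 31 = 98 left.
August 1898 has 31 days: 98 − 31 = 67 left.
September 1898 has 30 days: 67 − 30 = 37 left.
October 1898 has 31 days: 37 − 31 = 6 left.
6 days into November 1898 → November 6, 1898.
Subtracting 249 days from November 6, 1898:
Going back 6 days from November 6, 1898 reaches the end of the previous month; 249 − 6 = 243 left.
October 1898 has 31 days: 243 − 31 = 212 left.
September 1898 has 30 days: 212 − 30 = 182 left.
August 1898 has 31 days: 182 − 31 = 151 left.
July 1898 has 31 days: 151 − 31 = 120 left.
June 1898 has 30 days: 120 − 30 = 90 left.
May 1898 has 31 days: 90 − 31 = 59 left.
April 1898 has 30 days: 59 − 30 = 29 left.
March 1898 has 31 days; 31 − 29 = 2 → March 2, 1898.
Advancing 13 months from March 2, 1898:
month 3 + 13 = 16, which is month 4 of year 1899 → April 1899.
Day 2 is valid in April, giving April 2, 1899.
Counting forward 600 days from April 2, 1899:
April has 30 days, so 30 − 2 = 28 days remain after April 2, 1899; 600 − 28 = 572 left.
May 1899 has 31 days: 572 − 31 = 541 left.
June 1899 has 30 days: 541 − 30 = 511 left.
July 1899 has 31 days: 511 − 31 = 480 left.
August 1899 has 31 days: 480 − 31 = 449 left.
September 1899 has 30 days: 449 − 30 = 419 left.
October 1899 has 31 days: 419 − 31 = 388 left.
November 1899 has 30 days: 388 − 30 = 358 left.
December 1899 has 31 days: 358 − 31 = 327 left.
January 1900 has 31 days: 327 − 31 = 296 left.
February 1900 has 28 days (1900 is not a leap year (divisible by 100 but not 400)): 296 − 28 = 268 left.
March 1900 has 31 days: 268 − 31 = 237 left.
April 1900 has 30 days: 237 − 30 = 207 left.
May 1900 has 31 days: 207 − 31 = 176 left.
June 1900 has 30 days: 176 − 30 = 146 left.
July 1900 has 31 days: 146 − 31 = 115 left.
August 1900 has 31 days: 115 − 31 = 84 left.
September 1900 has 30 days: 84 − 30 = 54 left.
October 1900 has 31 days: 54 − 31 = 23 left.
23 days into November 1900 → November 23, 1900.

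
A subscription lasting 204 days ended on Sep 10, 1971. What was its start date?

February 18, 1971

Going back 204 days from September 10, 1971.
Going back 10 days from September 10, 1971 reaches the end of the previous month; 204 − 10 = 194 left.
August 1971 has 31 days: 194 − 31 = 163 left.
July 1971 has 31 days: 163 − 31 = 132 left.
June 1971 has 30 days: 132 − 30 = 102 left.
May 1971 has 31 days: 102 − 31 = 71 left.
April 1971 has 30 days: 71 − 30 = 41 left.
March 1971 has 31 days: 41 − 31 = 10 left.
February 1971 has 28 days; 28 − 10 = 18 → February 18, 1971.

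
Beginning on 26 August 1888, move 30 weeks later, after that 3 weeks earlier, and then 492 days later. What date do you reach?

July 8, 1890

Adding 30 weeks (= 210 days) from August 26, 1888:
August has 31 days, so 31 − 26 = 5 days remain after August 26, 1888; 210 − 5 = 205 left.
September 1888 has 30 days: 205 − 30 = 175 left.
October 1888 has 31 days: 175 − 31 = 144 left.
November 1888 has 30 days: 144 − 30 = 114 left.
December 1888 has 31 days: 114 − 31 = 83 left.
January 1889 has 31 days: 83 − 31 = 52 left.
February 1889 has 28 days (1889 is not a leap year): 52 − 28 = 24 left.
24 days into March 1889 → March 24, 1889.
Counting back 3 weeks (= 21 days) from March 24, 1889:
24 − 21 = 3, still in March 1889.
Adding 492 days from March 3, 1889:
March has 31 days, so 31 − 3 = 28 days remain after March 3, 1889; 492 − 28 = 464 left.
April 1889 has 30 days: 464 − 30 = 434 left.
May 1889 has 31 days: 434 − 31 = 403 left.
June 1889 has 30 days: 403 − 30 = 373 left.
July 1889 has 31 days: 373 − 31 = 342 left.
August 1889 has 31 days: 342 − 31 = 311 left.
September 1889 has 30 days: 311 − 30 = 281 left.
October 1889 has 31 days: 281 − 31 = 250 left.
November 1889 has 30 days: 250 − 30 = 220 left.
December 1889 has 31 days: 220 − 31 = 189 left.
January 1890 has 31 days: 189 − 31 = 158 left.
February 1890 has 28 days (1890 is not a leap year): 158 − 28 = 130 left.
March 1890 has 31 days: 130 − 31 = 99 left.
April 1890 has 30 days: 99 − 30 = 69 left.
May 1890 has 31 days: 69 − 31 = 38 left.
June 1890 has 30 days: 38 − 30 = 8 left.
8 days into July 1890 → July 8, 1890.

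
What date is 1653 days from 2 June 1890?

December 11, 1894

Counting forward 1653 days from June 2, 1890.
June has 30 days, so 30 − 2 = 28 days remain after June 2, 1890; 1653 − 28 = 1625 left.
July 1890 has 31 days: 1625 − 31 = 1594 left.
August 1890 has 31 days: 1594 − 31 = 1563 left.
September 1890 has 30 days: 1563 − 30 = 1533 left.
October 1890 has 31 days: 1533 − 31 = 1502 left.
November 1890 has 30 days: 1502 − 30 = 1472 left.
December 1890 has 31 days: 1472 − 31 = 1441 left.
January 1891 has 31 days: 1441 − 31 = 1410 left.
February 1891 has 28 days (1891 is not a leap year): 1410 − 28 = 1382 left.
March 1891 has 31 days: 1382 − 31 = 1351 left.
April 1891 has 30 days: 1351 − 30 = 1321 left.
May 1891 has 31 days: 1321 − 31 = 1290 left.
June 1891 has 30 days: 1290 − 30 = 1260 left.
July 1891 has 31 days: 1260 − 31 = 1229 left.
August 1891 has 31 days: 1229 − 31 = 1198 left.
September 1891 has 30 days: 1198 − 30 = 1168 left.
October 1891 has 31 days: 1168 − 31 = 1137 left.
November 1891 has 30 days: 1137 − 30 = 1107 left.
December 1891 has 31 days: 1107 − 31 = 1076 left.
January 1892 has 31 days: 1076 − 31 = 1045 left.
February 1892 has 29 days (1892 is a leap year): 1045 − 29 = 1016 left.
March 1892 has 31 days: 1016 − 31 = 985 left.
April 1892 has 30 days: 985 − 30 = 955 left.
May 1892 has 31 days: 955 − 31 = 924 left.
June 1892 has 30 days: 924 − 30 = 894 left.
July 1892 has 31 days: 894 − 31 = 863 left.
August 1892 has 31 days: 863 − 31 = 832 left.
September 1892 has 30 days: 832 − 30 = 802 left.
October 1892 has 31 days: 802 − 31 = 771 left.
November 1892 has 30 days: 771 − 30 = 741 left.
December 1892 has 31 days: 741 − 31 = 710 left.
January 1893 has 31 days: 710 − 31 = 679 left.
February 1893 has 28 days (1893 is not a leap year): 679 − 28 = 651 left.
March 1893 has 31 days: 651 − 31 = 620 left.
April 1893 has 30 days: 620 − 30 = 590 left.
May 1893 has 31 days: 590 − 31 = 559 left.
June 1893 has 30 days: 559 − 30 = 529 left.
July 1893 has 31 days: 529 − 31 = 498 left.
August 1893 has 31 days: 498 − 31 = 467 left.
September 1893 has 30 days: 467 − 30 = 437 left.
October 1893 has 31 days: 437 − 31 = 406 left.
November 1893 has 30 days: 406 − 30 = 376 left.
December 1893 has 31 days: 376 − 31 = 345 left.
January 1894 has 31 days: 345 − 31 = 314 left.
February 1894 has 28 days (1894 is not a leap year): 314 − 28 = 286 left.
March 1894 has 31 days: 286 − 31 = 255 left.
April 1894 has 30 days: 255 − 30 = 225 left.
May 1894 has 31 days: 225 − 31 = 194 left.
June 1894 has 30 days: 194 − 30 = 164 left.
July 1894 has 31 days: 164 − 31 = 133 left.
August 1894 has 31 days: 133 − 31 = 102 left.
September 1894 has 30 days: 102 − 30 = 72 left.
October 1894 has 31 days: 72 − 31 = 41 left.
November 1894 has 30 days: 41 − 30 = 11 left.
11 days into December 1894 → December 11, 1894.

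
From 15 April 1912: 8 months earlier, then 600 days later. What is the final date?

April 6, 1913

Subtracting 8 months from April 15, 1912:
month 4 − 8 = -4, which is month 8 of year 1911 → August 1911.
Day 15 is valid in August, giving August 15, 1911.
Adding 600 days from August 15, 1911:
August has 31 days, so 31 − 15 = 16 days remain after August 15, 1911; 600 − 16 = 584 left.
September 1911 has 30 days: 584 − 30 = 554 left.
October 1911 has 31 days: 554 − 31 = 523 left.
November 1911 has 30 days: 523 − 30 = 493 left.
December 1911 has 31 days: 493 − 31 = 462 left.
January 1912 has 31 days: 462 − 31 = 431 left.
February 1912 has 29 days (1912 is a leap year): 431 − 29 = 402 left.
March 1912 has 31 days: 402 − 31 = 371 left.
April 1912 has 30 days: 371 − 30 = 341 left.
May 1912 has 31 days: 341 − 31 = 310 left.
June 1912 has 30 days: 310 − 30 = 280 left.
July 1912 has 31 days: 280 − 31 = 249 left.
August 1912 has 31 days: 249 − 31 = 218 left.
September 1912 has 30 days: 218 − 30 = 188 left.
October 1912 has 31 days: 188 − 31 = 157 left.
November 1912 has 30 days: 157 − 30 = 127 left.
December 1912 has 31 days: 127 − 31 = 96 left.
January 1913 has 31 days: 96 − 31 = 65 left.
February 1913 has 28 days (1913 is not a leap year): 65 − 28 = 37 left.
March 1913 has 31 days: 37 − 31 = 6 left.
6 days into April 1913 → April 6, 1913.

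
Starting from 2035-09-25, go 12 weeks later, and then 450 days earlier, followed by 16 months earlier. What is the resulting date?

May 24, 2033

Advancing 12 weeks (= 84 days) from September 25, 2035:
September has 30 days, so 30 − 25 = 5 days remain after September 25, 2035; 84 − 5 = 79 left.
October 2035 has 31 days: 79 − 31 = 48 left.
November 2035 has 30 days: 48 − 30 = 18 left.
18 days into December 2035 → December 18, 2035.
Going back 450 days from December 18, 2035:
Going back 18 days from December 18, 2035 reaches the end of the previous month; 450 − 18 = 432 left.
November 2035 has 30 days: 432 − 30 = 402 left.
October 2035 has 31 days: 402 − 31 = 371 left.
September 2035 has 30 days: 371 − 30 = 341 left.
August 2035 has 31 days: 341 − 31 = 310 left.
July 2035 has 31 days: 310 − 31 = 279 left.
June 2035 has 30 days: 279 − 30 = 249 left.
May 2035 has 31 days: 249 − 31 = 218 left.
April 2035 has 30 days: 218 − 30 = 188 left.
March 2035 has 31 days: 188 − 31 = 157 left.
February 2035 has 28 days (2035 is not a leap year): 157 − 28 = 129 left.
January 2035 has 31 days: 129 − 31 = 98 left.
December 2034 has 31 days: 98 − 31 = 67 left.
November 2034 has 30 days: 67 − 30 = 37 left.
October 2034 has 31 days: 37 − 31 = 6 left.
September 2034 has 30 days; 30 − 6 = 24 → September 24, 2034.
Counting back 16 months from September 24, 2034:
month 9 − 16 = -7, which is month 5 of year 2033 → May 2033.
Day 24 is valid in May, giving May 24, 2033.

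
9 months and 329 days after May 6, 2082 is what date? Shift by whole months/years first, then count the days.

January 1, 2084

Adding 9 months and 329 days from May 6, 2082: first the month/year part, then the days.
month 5 + 9 = 14, which is month 2 of year 2083 → February 2083.
Day 6 is valid in February, giving February 6, 2083.
Now add 329 days from February 6, 2083.
February has 28 days, so 28 − 6 = 22 days remain after February 6, 2083; 329 − 22 = 307 left.
March 2083 has 31 days: 307 − 31 = 276 left.
April 2083 has 30 days: 276 − 30 = 246 left.
May 2083 has 31 days: 246 − 31 = 215 left.
June 2083 has 30 days: 215 − 30 = 185 left.
July 2083 has 31 days: 185 − 31 = 154 left.
August 2083 has 31 days: 154 − 31 = 123 left.
September 2083 has 30 days: 123 − 30 = 93 left.
October 2083 has 31 days: 93 − 31 = 62 left.
November 2083 has 30 days: 62 − 30 = 32 left.
December 2083 has 31 days: 32 − 31 = 1 left.
1 day into January 2084 → January 1, 2084.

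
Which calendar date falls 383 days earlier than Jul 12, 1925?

June 24, 1924

Going back 383 days from July 12, 1925.
Going back 12 days from July 12, 1925 reaches the end of the previous month; 383 − 12 = 371 left.
June 1925 has 30 days: 371 − 30 = 341 left.
May 1925 has 31 days: 341 − 31 = 310 left.
April 1925 has 30 days: 310 − 30 = 280 left.
March 1925 has 31 days: 280 − 31 = 249 left.
February 1925 has 28 days (1925 is not a leap year): 249 − 28 = 221 left.
January 1925 has 31 days: 221 − 31 = 190 left.
December 1924 has 31 days: 190 − 31 = 159 left.
November 1924 has 30 days: 159 − 30 = 129 left.
October 1924 has 31 days: 129 − 31 = 98 left.
September 1924 has 30 days: 98 − 30 = 68 left.
August 1924 has 31 days: 68 − 31 = 37 left.
July 1924 has 31 days: 37 − 31 = 6 left.
June 1924 has 30 days; 30 − 6 = 24 → June 24, 1924.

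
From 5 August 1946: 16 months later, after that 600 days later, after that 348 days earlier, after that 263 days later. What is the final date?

May 3, 1949

Adding 16 months from August 5, 1946:
month 8 + 16 = 24, which is month 12 of year 1947 → December 1947.
Day 5 is valid in December, giving December 5, 1947.
Advancing 600 days from December 5, 1947:
December has 31 days, so 31 − 5 = 26 days remain after December 5, 1947; 600 − 26 = 574 left.
January 1948 has 31 days: 574 − 31 = 543 left.
February 1948 has 29 days (1948 is a leap year): 543 − 29 = 514 left.
March 1948 has 31 days: 514 − 31 = 483 left.
April 1948 has 30 days: 483 − 30 = 453 left.
May 1948 has 31 days: 453 − 31 = 422 left.
June 1948 has 30 days: 422 − 30 = 392 left.
July 1948 has 31 days: 392 − 31 = 361 left.
August 1948 has 31 days: 361 − 31 = 330 left.
September 1948 has 30 days: 330 − 30 = 300 left.
October 1948 has 31 days: 300 − 31 = 269 left.
November 1948 has 30 days: 269 − 30 = 239 left.
December 1948 has 31 days: 239 − 31 = 208 left.
January 1949 has 31 days: 208 − 31 = 177 left.
February 1949 has 28 days (1949 is not a leap year): 177 − 28 = 149 left.
March 1949 has 31 days: 149 − 31 = 118 left.
April 1949 has 30 days: 118 − 30 = 88 left.
May 1949 has 31 days: 88 − 31 = 57 left.
June 1949 has 30 days: 57 − 30 = 27 left.
27 days into July 1949 → July 27, 1949.
Going back 348 days from July 27, 1949:
Going back 27 days from July 27, 1949 reaches the end of the previous month; 348 − 27 = 321 left.
June 1949 has 30 days: 321 − 30 = 291 left.
May 1949 has 31 days: 291 − 31 = 260 left.
April 1949 has 30 days: 260 − 30 = 230 left.
March 1949 has 31 days: 230 − 31 = 199 left.
February 1949 has 28 days (1949 is not a leap year): 199 − 28 = 171 left.
January 1949 has 31 days: 171 − 31 = 140 left.
December 1948 has 31 days: 140 − 31 = 109 left.
November 1948 has 30 days: 109 − 30 = 79 left.
October 1948 has 31 days: 79 − 31 = 48 left.
September 1948 has 30 days: 48 − 30 = 18 left.
August 1948 has 31 days; 31 − 18 = 13 → August 13, 1948.
Advancing 263 days from August 13, 1948:
August has 31 days, so 31 − 13 = 18 days remain after August 13, 1948; 263 − 18 = 245 left.
September 1948 has 30 days: 245 − 30 = 215 left.
October 1948 has 31 days: 215 − 31 = 184 left.
November 1948 has 30 days: 184 − 30 = 154 left.
December 1948 has 31 days: 154 − 31 = 123 left.
January 1949 has 31 days: 123 − 31 = 92 left.
February 1949 has 28 days (1949 is not a leap year): 92 − 28 = 64 left.
March 1949 has 31 days: 64 − 31 = 33 left.
April 1949 has 30 days: 33 − 30 = 3 left.
3 days into May 1949 → May 3, 1949.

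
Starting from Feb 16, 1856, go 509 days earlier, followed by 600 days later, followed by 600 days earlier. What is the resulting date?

Subtracting 509 days from February 16, 1856:
Going back 16 days from February 16, 1856 reaches the end of the previous month; 509 − 16 = 493 left.
January 1856 has 31 days: 493 − 31 = 462 left.
December 1855 has 31 days: 462 − 31 = 431 left.
November 1855 has 30 days: 431 − 30 = 401 left.
October 1855 has 31 days: 401 − 31 = 370 left.
September 1855 has 30 days: 370 − 30 = 340 left.
August 1855 has 31 days: 340 − 31 = 309 left.
July 1855 has 31 days: 309 − 31 = 278 left.
June 1855 has 30 days: 278 − 30 = 248 left.
May 1855 has 31 days: 248 − 31 = 217 left.
April 1855 has 30 days: 217 − 30 = 187 left.
March 1855 has 31 days: 187 − 31 = 156 left.
February 1855 has 28 days (1855 is not a leap year): 156 − 28 = 128 left.
January 1855 has 31 days: 128 − 31 = 97 left.
December 1854 has 31 days: 97 − 31 = 66 left.
November 1854 has 30 days: 66 − 30 = 36 left.
October 1854 has 31 days: 36 − 31 = 5 left.
September 1854 has 30 days; 30 − 5 = 25 → September 25, 1854.
Counting forward 600 days from September 25, 1854:
September has 30 days, so 30 − 25 = 5 days remain after September 25, 1854; 600 − 5 = 595 left.
October 1854 has 31 days: 595 − 31 = 564 left.
November 1854 has 30 days: 564 − 30 = 534 left.
December 1854 has 31 days: 534 − 31 = 503 left.
January 1855 has 31 days: 503 − 31 = 472 left.
February 1855 has 28 days (1855 is not a leap year): 472 − 28 = 444 left.
March 1855 has 31 days: 444 − 31 = 413 left.
April 1855 has 30 days: 413 − 30 = 383 left.
May 1855 has 31 days: 383 − 31 = 352 left.
June 1855 has 30 days: 352 − 30 = 322 left.
July 1855 has 31 days: 322 − 31 = 291 left.
August 1855 has 31 days: 291 − 31 = 260 left.
September 1855 has 30 days: 260 − 30 = 230 left.
October 1855 has 31 days: 230 − 31 = 199 left.
November 1855 has 30 days: 199 − 30 = 169 left.
December 1855 has 31 days: 169 − 31 = 138 left.
January 1856 has 31 days: 138 − 31 = 107 left.
February 1856 has 29 days (1856 is a leap year): 107 − 29 = 78 left.
March 1856 has 31 days: 78 − 31 = 47 left.
April 1856 has 30 days: 47 − 30 = 17 left.
17 days into May 1856 → May 17, 1856.
Going back 600 days from May 17, 1856:
Going back 17 days from May 17, 1856 reaches the end of the previous month; 600 − 17 = 583 left.
April 1856 has 30 days: 583 − 30 = 553 left.
March 1856 has 31 days: 553 − 31 = 522 left.
February 1856 has 29 days (1856 is a leap year): 522 − 29 = 493 left.
January 1856 has 31 days: 493 − 31 = 462 left.
December 1855 has 31 days: 462 − 31 = 431 left.
November 1855 has 30 days: 431 − 30 = 401 left.
October 1855 has 31 days: 401 − 31 = 370 left.
September 1855 has 30 days: 370 − 30 = 340 left.
August 1855 has 31 days: 340 − 31 = 309 left.
July 1855 has 31 days: 309 − 31 = 278 left.
June 1855 has 30 days: 278 − 30 = 248 left.
May 1855 has 31 days: 248 − 31 = 217 left.
April 1855 has 30 days: 217 − 30 = 187 left.
March 1855 has 31 days: 187 − 31 = 156 left.
February 1855 has 28 days (1855 is not a leap year): 156 − 28 = 128 left.
January 1855 has 31 days: 128 − 31 = 97 left.
December 1854 has 31 days: 97 − 31 = 66 left.
November 1854 has 30 days: 66 − 30 = 36 left.
October 1854 has 31 days: 36 − 31 = 5 left.
September 1854 has 30 days; 30 − 5 = 25 → September 25, 1854.

September 25, 1854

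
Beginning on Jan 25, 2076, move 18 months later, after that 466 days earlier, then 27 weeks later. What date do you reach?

Counting forward 18 months from January 25, 2076:
month 1 + 18 = 19, which is month 7 of year 2077 → July 2077.
Day 25 is valid in July, giving July 25, 2077.
Going back 466 days from July 25, 2077:
Going back 25 days from July 25, 2077 reaches the end of the previous month; 466 − 25 = 441 left.
June 2077 has 30 days: 441 − 30 = 411 left.
May 2077 has 31 days: 411 − 31 = 380 left.
April 2077 has 30 days: 380 − 30 = 350 left.
March 2077 has 31 days: 350 − 31 = 319 left.
February 2077 has 28 days (2077 is not a leap year): 319 − 28 = 291 left.
January 2077 has 31 days: 291 − 31 = 260 left.
December 2076 has 31 days: 260 − 31 = 229 left.
November 2076 has 30 days: 229 − 30 = 199 left.
October 2076 has 31 days: 199 − 31 = 168 left.
September 2076 has 30 days: 168 − 30 = 138 left.
August 2076 has 31 days: 138 − 31 = 107 left.
July 2076 has 31 days: 107 − 31 = 76 left.
June 2076 has 30 days: 76 − 30 = 46 left.
May 2076 has 31 days: 46 − 31 = 15 left.
April 2076 has 30 days; 30 − 15 = 15 → April 15, 2076.
Advancing 27 weeks (= 189 days) from April 15, 2076:
April has 30 days, so 30 − 15 = 15 days remain after April 15, 2076; 189 − 15 = 174 left.
May 2076 has 31 days: 174 − 31 = 143 left.
June 2076 has 30 days: 143 − 30 = 113 left.
July 2076 has 31 days: 113 − 31 = 82 left.
August 2076 has 31 days: 82 − 31 = 51 left.
September 2076 has 30 days: 51 − 30 = 21 left.
21 days into October 2076 → October 21, 2076.

October 21, 2076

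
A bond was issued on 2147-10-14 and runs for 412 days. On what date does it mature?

Adding 412 days from October 14, 2147.
October has 31 days, so 31 − 14 = 17 days remain after October 14, 2147; 412 − 17 = 395 left.
November 2147 has 30 days: 395 − 30 = 365 left.
December 2147 has 31 days: 365 − 31 = 334 left.
January 2148 has 31 days: 334 − 31 = 303 left.
February 2148 has 29 days (2148 is a leap year): 303 − 29 = 274 left.
March 2148 has 31 days: 274 − 31 = 243 left.
April 2148 has 30 days: 243 − 30 = 213 left.
May 2148 has 31 days: 213 − 31 = 182 left.
June 2148 has 30 days: 182 − 30 = 152 left.
July 2148 has 31 days: 152 − 31 = 121 left.
August 2148 has 31 days: 121 − 31 = 90 left.
September 2148 has 30 days: 90 − 30 = 60 left.
October 2148 has 31 days: 60 − 31 = 29 left.
29 days into November 2148 → November 29, 2148.

November 29, 2148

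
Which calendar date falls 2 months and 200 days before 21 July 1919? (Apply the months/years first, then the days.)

Subtracting 2 months and 200 days from July 21, 1919: first the month/year part, then the days.
month 7 − 2 = 5 → May 1919.
Day 21 is valid in May, giving May 21, 1919.
Now subtract 200 days from May 21, 1919.
Going back 21 days from May 21, 1919 reaches the end of the previous month; 200 − 21 = 179 left.
April 1919 has 30 days: 179 − 30 = 149 left.
March 1919 has 31 days: 149 − 31 = 118 left.
February 1919 has 28 days (1919 is not a leap year): 118 − 28 = 90 left.
January 1919 has 31 days: 90 − 31 = 59 left.
December 1918 has 31 days: 59 − 31 = 28 left.
November 1918 has 30 days; 30 − 28 = 2 → November 2, 1918.

November 2, 1918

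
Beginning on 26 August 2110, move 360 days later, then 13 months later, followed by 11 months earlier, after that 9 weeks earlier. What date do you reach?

August 19, 2111

Advancing 360 days from August 26, 2110:
August has 31 days, so 31 − 26 = 5 days remain after August 26, 2110; 360 − 5 = 355 left.
September 2110 has 30 days: 355 − 30 = 325 left.
October 2110 has 31 days: 325 − 31 = 294 left.
November 2110 has 30 days: 294 − 30 = 264 left.
December 2110 has 31 days: 264 − 31 = 233 left.
January 2111 has 31 days: 233 − 31 = 202 left.
February 2111 has 28 days (2111 is not a leap year): 202 − 28 = 174 left.
March 2111 has 31 days: 174 − 31 = 143 left.
April 2111 has 30 days: 143 − 30 = 113 left.
May 2111 has 31 days: 113 − 31 = 82 left.
June 2111 has 30 days: 82 − 30 = 52 left.
July 2111 has 31 days: 52 − 31 = 21 left.
21 days into August 2111 → August 21, 2111.
Counting forward 13 months from August 21, 2111:
month 8 + 13 = 21, which is month 9 of year 2112 → September 2112.
Day 21 is valid in September, giving September 21, 2112.
Going back 11 months from September 21, 2112:
month 9 − 11 = -2, which is month 10 of year 2111 → October 2111.
Day 21 is valid in October, giving October 21, 2111.
Counting back 9 weeks (= 63 days) from October 21, 2111:
Going back 21 days from October 21, 2111 reaches the end of the previous month; 63 − 21 = 42 left.
September 2111 has 30 days: 42 − 30 = 12 left.
August 2111 has 31 days; 31 − 12 = 19 → August 19, 2111.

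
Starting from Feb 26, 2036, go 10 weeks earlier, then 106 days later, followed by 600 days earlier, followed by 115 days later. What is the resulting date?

December 4, 2034

Going back 10 weeks (= 70 days) from February 26, 2036:
Going back 26 days from February 26, 2036 reaches the end of the previous month; 70 − 26 = 44 left.
January 2036 has 31 days: 44 − 31 = 13 left.
December 2035 has 31 days; 31 − 13 = 18 → December 18, 2035.
Counting forward 106 days from December 18, 2035:
December has 31 days, so 31 − 18 = 13 days remain after December 18, 2035; 106 − 13 = 93 left.
January 2036 has 31 days: 93 − 31 = 62 left.
February 2036 has 29 days (2036 is a leap year): 62 − 29 = 33 left.
March 2036 has 31 days: 33 − 31 = 2 left.
2 days into April 2036 → April 2, 2036.
Going back 600 days from April 2, 2036:
Going back 2 days from April 2, 2036 reaches the end of the previous month; 600 − 2 = 598 left.
March 2036 has 31 days: 598 − 31 = 567 left.
February 2036 has 29 days (2036 is a leap year): 567 − 29 = 538 left.
January 2036 has 31 days: 538 − 31 = 507 left.
December 2035 has 31 days: 507 − 31 = 476 left.
November 2035 has 30 days: 476 − 30 = 446 left.
October 2035 has 31 days: 446 − 31 = 415 left.
September 2035 has 30 days: 415 − 30 = 385 left.
August 2035 has 31 days: 385 − 31 = 354 left.
July 2035 has 31 days: 354 − 31 = 323 left.
June 2035 has 30 days: 323 − 30 = 293 left.
May 2035 has 31 days: 293 − 31 = 262 left.
April 2035 has 30 days: 262 − 30 = 232 left.
March 2035 has 31 days: 232 − 31 = 201 left.
February 2035 has 28 days (2035 is not a leap year): 201 − 28 = 173 left.
January 2035 has 31 days: 173 − 31 = 142 left.
December 2034 has 31 days: 142 − 31 = 111 left.
November 2034 has 30 days: 111 − 30 = 81 left.
October 2034 has 31 days: 81 − 31 = 50 left.
September 2034 has 30 days: 50 − 30 = 20 left.
August 2034 has 31 days; 31 − 20 = 11 → August 11, 2034.
Advancing 115 days from August 11, 2034:
August has 31 days, so 31 − 11 = 20 days remain after August 11, 2034; 115 − 20 = 95 left.
September 2034 has 30 days: 95 − 30 = 65 left.
October 2034 has 31 days: 65 − 31 = 34 left.
November 2034 has 30 days: 34 − 30 = 4 left.
4 days into December 2034 → December 4, 2034.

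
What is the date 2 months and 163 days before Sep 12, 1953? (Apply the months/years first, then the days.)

Counting back 2 months and 163 days from September 12, 1953: first the month/year part, then the days.
month 9 − 2 = 7 → July 1953.
Day 12 is valid in July, giving July 12, 1953.
Now subtract 163 days from July 12, 1953.
Going back 12 days from July 12, 1953 reaches the end of the previous month; 163 − 12 = 151 left.
June 1953 has 30 days: 151 − 30 = 121 left.
May 1953 has 31 days: 121 − 31 = 90 left.
April 1953 has 30 days: 90 − 30 = 60 left.
March 1953 has 31 days: 60 − 31 = 29 left.
February 1953 has 28 days (1953 is not a leap year): 29 − 28 = 1 left.
January 1953 has 31 days; 31 − 1 = 30 → January 30, 1953.

January 30, 1953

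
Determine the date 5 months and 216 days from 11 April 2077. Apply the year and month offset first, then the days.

Counting forward 5 months and 216 days from April 11, 2077: first the month/year part, then the days.
month 4 + 5 = 9 → September 2077.
Day 11 is valid in September, giving September 11, 2077.
Now add 216 days from September 11, 2077.
September has 30 days, so 30 − 11 = 19 days remain after September 11, 2077; 216 − 19 = 197 left.
October 2077 has 31 days: 197 − 31 = 166 left.
November 2077 has 30 days: 166 − 30 = 136 left.
December 2077 has 31 days: 136 − 31 = 105 left.
January 2078 has 31 days: 105 − 31 = 74 left.
February 2078 has 28 days (2078 is not a leap year): 74 − 28 = 46 left.
March 2078 has 31 days: 46 − 31 = 15 left.
15 days into April 2078 → April 15, 2078.

April 15, 2078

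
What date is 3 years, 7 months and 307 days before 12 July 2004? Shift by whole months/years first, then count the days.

Counting back 3 years, 7 months and 307 days from July 12, 2004: first the month/year part, then the days.
-3 years → 2001; month 7 − 7 = 0, which is month 12 of year 2000 → December 2000.
Day 12 is valid in December, giving December 12, 2000.
Now subtract 307 days from December 12, 2000.
Going back 12 days from December 12, 2000 reaches the end of the previous month; 307 − 12 = 295 left.
November 2000 has 30 days: 295 − 30 = 265 left.
October 2000 has 31 days: 265 − 31 = 234 left.
September 2000 has 30 days: 234 − 30 = 204 left.
August 2000 has 31 days: 204 − 31 = 173 left.
July 2000 has 31 days: 173 − 31 = 142 left.
June 2000 has 30 days: 142 − 30 = 112 left.
May 2000 has 31 days: 112 − 31 = 81 left.
April 2000 has 30 days: 81 − 30 = 51 left.
March 2000 has 31 days: 51 − 31 = 20 left.
February 2000 has 29 days; 29 − 20 = 9 → February 9, 2000.

February 9, 2000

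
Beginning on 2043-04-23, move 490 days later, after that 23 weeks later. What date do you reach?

February 2, 2045

Advancing 490 days from April 23, 2043:
April has 30 days, so 30 − 23 = 7 days remain after April 23, 2043; 490 − 7 = 483 left.
May 2043 has 31 days: 483 − 31 = 452 left.
June 2043 has 30 days: 452 − 30 = 422 left.
July 2043 has 31 days: 422 − 31 = 391 left.
August 2043 has 31 days: 391 − 31 = 360 left.
September 2043 has 30 days: 360 − 30 = 330 left.
October 2043 has 31 days: 330 − 31 = 299 left.
November 2043 has 30 days: 299 − 30 = 269 left.
December 2043 has 31 days: 269 − 31 = 238 left.
January 2044 has 31 days: 238 − 31 = 207 left.
February 2044 has 29 days (2044 is a leap year): 207 − 29 = 178 left.
March 2044 has 31 days: 178 − 31 = 147 left.
April 2044 has 30 days: 147 − 30 = 117 left.
May 2044 has 31 days: 117 − 31 = 86 left.
June 2044 has 30 days: 86 − 30 = 56 left.
July 2044 has 31 days: 56 − 31 = 25 left.
25 days into August 2044 → August 25, 2044.
Counting forward 23 weeks (= 161 days) from August 25, 2044:
August has 31 days, so 31 − 25 = 6 days remain after August 25, 2044; 161 − 6 = 155 left.
September 2044 has 30 days: 155 − 30 = 125 left.
October 2044 has 31 days: 125 − 31 = 94 left.
November 2044 has 30 days: 94 − 30 = 64 left.
December 2044 has 31 days: 64 − 31 = 33 left.
January 2045 has 31 days: 33 − 31 = 2 left.
2 days into February 2045 → February 2, 2045.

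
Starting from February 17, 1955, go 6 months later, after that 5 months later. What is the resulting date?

January 17, 1956

Adding 6 months from February 17, 1955:
month 2 + 6 = 8 → August 1955.
Day 17 is valid in August, giving August 17, 1955.
Counting forward 5 months from August 17, 1955:
month 8 + 5 = 13, which is month 1 of year 1956 → January 1956.
Day 17 is valid in January, giving January 17, 1956.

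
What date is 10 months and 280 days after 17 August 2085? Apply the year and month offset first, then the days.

Adding 10 months and 280 days from August 17, 2085: first the month/year part, then the days.
month 8 + 10 = 18, which is month 6 of year 2086 → June 2086.
Day 17 is valid in June, giving June 17, 2086.
Now add 280 days from June 17, 2086.
June has 30 days, so 30 − 17 = 13 days remain after June 17, 2086; 280 − 13 = 267 left.
July 2086 has 31 days: 267 − 31 = 236 left.
August 2086 has 31 days: 236 − 31 = 205 left.
September 2086 has 30 days: 205 − 30 = 175 left.
October 2086 has 31 days: 175 − 31 = 144 left.
November 2086 has 30 days: 144 − 30 = 114 left.
December 2086 has 31 days: 114 − 31 = 83 left.
January 2087 has 31 days: 83 − 31 = 52 left.
February 2087 has 28 days (2087 is not a leap year): 52 − 28 = 24 left.
24 days into March 2087 → March 24, 2087.

March 24, 2087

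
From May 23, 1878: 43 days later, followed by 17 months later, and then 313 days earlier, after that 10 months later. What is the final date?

Adding 43 days from May 23, 1878:
May has 31 days, so 31 − 23 = 8 days remain after May 23, 1878; 43 − 8 = 35 left.
June 1878 has 30 days: 35 − 30 = 5 left.
5 days into July 1878 → July 5, 1878.
Advancing 17 months from July 5, 1878:
month 7 + 17 = 24, which is month 12 of year 1879 → December 1879.
Day 5 is valid in December, giving December 5, 1879.
Subtracting 313 days from December 5, 1879:
Going back 5 days from December 5, 1879 reaches the end of the previous month; 313 − 5 = 308 left.
November 1879 has 30 days: 308 − 30 = 278 left.
October 1879 has 31 days: 278 − 31 = 247 left.
September 1879 has 30 days: 247 − 30 = 217 left.
August 1879 has 31 days: 217 − 31 = 186 left.
July 1879 has 31 days: 186 − 31 = 155 left.
June 1879 has 30 days: 155 − 30 = 125 left.
May 1879 has 31 days: 125 − 31 = 94 left.
April 1879 has 30 days: 94 − 30 = 64 left.
March 1879 has 31 days: 64 − 31 = 33 left.
February 1879 has 28 days (1879 is not a leap year): 33 − 28 = 5 left.
January 1879 has 31 days; 31 − 5 = 26 → January 26, 1879.
Adding 10 months from January 26, 1879:
month 1 + 10 = 11 → November 1879.
Day 26 is valid in November, giving November 26, 1879.

November 26, 1879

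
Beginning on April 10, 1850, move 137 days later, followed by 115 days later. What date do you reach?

Advancing 137 days from April 10, 1850:
April has 30 days, so 30 − 10 = 20 days remain after April 10, 1850; 137 − 20 = 117 left.
May 1850 has 31 days: 117 − 31 = 86 left.
June 1850 has 30 days: 86 − 30 = 56 left.
July 1850 has 31 days: 56 − 31 = 25 left.
25 days into August 1850 → August 25, 1850.
Counting forward 115 days from August 25, 1850:
August has 31 days, so 31 − 25 = 6 days remain after August 25, 1850; 115 − 6 = 109 left.
September 1850 has 30 days: 109 − 30 = 79 left.
October 1850 has 31 days: 79 − 31 = 48 left.
November 1850 has 30 days: 48 − 30 = 18 left.
18 days into December 1850 → December 18, 1850.

December 18, 1850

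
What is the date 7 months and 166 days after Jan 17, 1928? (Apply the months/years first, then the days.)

January 30, 1929

Advancing 7 months and 166 days from January 17, 1928: first the month/year part, then the days.
month 1 + 7 = 8 → August 1928.
Day 17 is valid in August, giving August 17, 1928.
Now add 166 days from August 17, 1928.
August has 31 days, so 31 − 17 = 14 days remain after August 17, 1928; 166 − 14 = 152 left.
September 1928 has 30 days: 152 − 30 = 122 left.
October 1928 has 31 days: 122 − 31 = 91 left.
November 1928 has 30 days: 91 − 30 = 61 left.
December 1928 has 31 days: 61 − 31 = 30 left.
30 days into January 1929 → January 30, 1929.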